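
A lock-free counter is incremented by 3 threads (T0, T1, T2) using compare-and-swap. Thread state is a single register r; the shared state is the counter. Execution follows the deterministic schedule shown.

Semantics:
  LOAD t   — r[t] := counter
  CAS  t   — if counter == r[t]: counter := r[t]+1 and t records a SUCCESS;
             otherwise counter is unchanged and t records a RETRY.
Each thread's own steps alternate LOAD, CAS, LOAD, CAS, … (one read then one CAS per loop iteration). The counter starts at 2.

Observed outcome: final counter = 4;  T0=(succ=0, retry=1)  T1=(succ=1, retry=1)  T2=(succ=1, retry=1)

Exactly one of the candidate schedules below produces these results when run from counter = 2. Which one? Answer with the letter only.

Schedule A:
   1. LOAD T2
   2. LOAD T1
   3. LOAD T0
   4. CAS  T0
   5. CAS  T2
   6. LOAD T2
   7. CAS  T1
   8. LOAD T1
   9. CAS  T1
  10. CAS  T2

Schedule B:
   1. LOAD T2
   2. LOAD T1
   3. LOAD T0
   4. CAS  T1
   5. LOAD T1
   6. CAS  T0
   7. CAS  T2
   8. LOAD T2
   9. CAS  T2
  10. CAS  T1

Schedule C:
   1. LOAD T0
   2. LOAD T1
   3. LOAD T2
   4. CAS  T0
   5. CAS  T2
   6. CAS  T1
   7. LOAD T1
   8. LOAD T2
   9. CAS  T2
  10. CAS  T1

Run B:
#1 T2 reads 2
#2 T1 reads 2
#3 T0 reads 2
#4 T1 CAS(2→3) writes; counter now 3
#5 T1 reads 3
#6 T0 CAS(2→3) fails; counter now 3
#7 T2 CAS(2→3) fails; counter now 3
#8 T2 reads 3
#9 T2 CAS(3→4) writes; counter now 4
#10 T1 CAS(3→4) fails; counter now 4

B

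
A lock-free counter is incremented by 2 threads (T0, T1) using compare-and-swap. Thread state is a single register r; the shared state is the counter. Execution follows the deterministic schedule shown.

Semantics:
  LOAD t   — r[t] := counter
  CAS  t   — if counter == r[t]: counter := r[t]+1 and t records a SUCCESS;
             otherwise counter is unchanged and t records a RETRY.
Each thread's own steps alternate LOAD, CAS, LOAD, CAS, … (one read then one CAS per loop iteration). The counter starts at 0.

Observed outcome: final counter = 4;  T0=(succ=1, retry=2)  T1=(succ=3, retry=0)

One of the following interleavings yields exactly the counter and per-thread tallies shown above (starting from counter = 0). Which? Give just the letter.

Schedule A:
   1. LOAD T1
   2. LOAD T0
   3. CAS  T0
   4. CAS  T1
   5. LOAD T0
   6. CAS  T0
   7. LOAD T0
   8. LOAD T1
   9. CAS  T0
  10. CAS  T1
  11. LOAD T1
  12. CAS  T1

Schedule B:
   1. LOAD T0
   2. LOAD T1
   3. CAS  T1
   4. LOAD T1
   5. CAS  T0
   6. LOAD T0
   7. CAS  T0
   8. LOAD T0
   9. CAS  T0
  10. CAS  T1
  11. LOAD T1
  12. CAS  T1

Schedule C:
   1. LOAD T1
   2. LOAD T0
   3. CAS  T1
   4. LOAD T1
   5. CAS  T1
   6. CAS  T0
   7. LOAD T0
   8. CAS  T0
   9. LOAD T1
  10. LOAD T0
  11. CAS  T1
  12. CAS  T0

C

Simulating candidate C:
T1 LOAD — after: cnt=0, r=0 — load
T0 LOAD — after: cnt=0, r=0 — load
T1 CAS — after: cnt=1, r=0 — ok
T1 LOAD — after: cnt=1, r=1 — load
T1 CAS — after: cnt=2, r=1 — ok
T0 CAS — after: cnt=2, r=0 — retry
T0 LOAD — after: cnt=2, r=2 — load
T0 CAS — after: cnt=3, r=2 — ok
T1 LOAD — after: cnt=3, r=3 — load
T0 LOAD — after: cnt=3, r=3 — load
T1 CAS — after: cnt=4, r=3 — ok
T0 CAS — after: cnt=4, r=3 — retry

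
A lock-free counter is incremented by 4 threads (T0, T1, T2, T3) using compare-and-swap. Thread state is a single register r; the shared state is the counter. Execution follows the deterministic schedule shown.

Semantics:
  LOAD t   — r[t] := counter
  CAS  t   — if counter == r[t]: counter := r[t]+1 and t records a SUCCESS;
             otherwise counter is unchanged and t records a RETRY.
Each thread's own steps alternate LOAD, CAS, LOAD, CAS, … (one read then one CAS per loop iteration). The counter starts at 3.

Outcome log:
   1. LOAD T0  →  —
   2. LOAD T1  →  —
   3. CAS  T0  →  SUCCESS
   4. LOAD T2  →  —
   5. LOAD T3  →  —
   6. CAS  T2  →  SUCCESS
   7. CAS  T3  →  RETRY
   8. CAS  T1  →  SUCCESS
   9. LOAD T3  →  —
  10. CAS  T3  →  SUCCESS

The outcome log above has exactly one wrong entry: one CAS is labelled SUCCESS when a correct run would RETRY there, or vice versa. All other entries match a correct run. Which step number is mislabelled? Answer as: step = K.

step = 8

Reference trace:
#1 T0 reads 3
#2 T1 reads 3
#3 T0 CAS(3→4) writes; counter now 4
#4 T2 reads 4
#5 T3 reads 4
#6 T2 CAS(4→5) writes; counter now 5
#7 T3 CAS(4→5) fails; counter now 5
#8 T1 CAS(3→4) fails; counter now 5
#9 T3 reads 5
#10 T3 CAS(5→6) writes; counter now 6
Flip is step 8.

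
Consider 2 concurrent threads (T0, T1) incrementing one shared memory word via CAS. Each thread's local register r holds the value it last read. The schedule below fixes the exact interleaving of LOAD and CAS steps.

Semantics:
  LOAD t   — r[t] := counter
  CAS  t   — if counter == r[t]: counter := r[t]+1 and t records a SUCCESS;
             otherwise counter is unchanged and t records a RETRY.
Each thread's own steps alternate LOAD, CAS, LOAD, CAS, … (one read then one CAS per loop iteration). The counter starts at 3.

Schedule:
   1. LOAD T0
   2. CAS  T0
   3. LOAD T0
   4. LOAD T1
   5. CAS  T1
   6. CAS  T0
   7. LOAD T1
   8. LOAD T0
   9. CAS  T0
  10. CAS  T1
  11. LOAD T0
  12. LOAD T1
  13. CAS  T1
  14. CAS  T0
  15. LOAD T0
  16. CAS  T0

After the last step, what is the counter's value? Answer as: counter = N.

#1 T0 reads 3
#2 T0 CAS(3→4) writes; counter now 4
#3 T0 reads 4
#4 T1 reads 4
#5 T1 CAS(4→5) writes; counter now 5
#6 T0 CAS(4→5) fails; counter now 5
#7 T1 reads 5
#8 T0 reads 5
#9 T0 CAS(5→6) writes; counter now 6
#10 T1 CAS(5→6) fails; counter now 6
#11 T0 reads 6
#12 T1 reads 6
#13 T1 CAS(6→7) writes; counter now 7
#14 T0 CAS(6→7) fails; counter now 7
#15 T0 reads 7
#16 T0 CAS(7→8) writes; counter now 8

counter = 8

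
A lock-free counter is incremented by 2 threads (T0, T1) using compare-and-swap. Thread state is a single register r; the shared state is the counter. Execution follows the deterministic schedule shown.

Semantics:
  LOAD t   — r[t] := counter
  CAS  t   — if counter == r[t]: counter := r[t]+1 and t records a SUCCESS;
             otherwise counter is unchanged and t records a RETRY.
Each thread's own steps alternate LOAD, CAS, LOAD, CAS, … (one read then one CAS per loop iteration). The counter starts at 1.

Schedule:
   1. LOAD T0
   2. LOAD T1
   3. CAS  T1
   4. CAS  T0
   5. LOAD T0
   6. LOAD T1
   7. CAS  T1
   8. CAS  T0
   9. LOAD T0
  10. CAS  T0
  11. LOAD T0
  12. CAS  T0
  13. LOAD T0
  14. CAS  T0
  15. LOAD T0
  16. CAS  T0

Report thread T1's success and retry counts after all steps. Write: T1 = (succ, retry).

T1 = (2, 0)

step 1: T0 LOAD ⇒ load; ctr=1 reg=1
step 2: T1 LOAD ⇒ load; ctr=1 reg=1
step 3: T1 CAS ⇒ ok; ctr=2 reg=1
step 4: T0 CAS ⇒ retry; ctr=2 reg=1
step 5: T0 LOAD ⇒ load; ctr=2 reg=2
step 6: T1 LOAD ⇒ load; ctr=2 reg=2
step 7: T1 CAS ⇒ ok; ctr=3 reg=2
step 8: T0 CAS ⇒ retry; ctr=3 reg=2
step 9: T0 LOAD ⇒ load; ctr=3 reg=3
step 10: T0 CAS ⇒ ok; ctr=4 reg=3
step 11: T0 LOAD ⇒ load; ctr=4 reg=4
step 12: T0 CAS ⇒ ok; ctr=5 reg=4
step 13: T0 LOAD ⇒ load; ctr=5 reg=5
step 14: T0 CAS ⇒ ok; ctr=6 reg=5
step 15: T0 LOAD ⇒ load; ctr=6 reg=6
step 16: T0 CAS ⇒ ok; ctr=7 reg=6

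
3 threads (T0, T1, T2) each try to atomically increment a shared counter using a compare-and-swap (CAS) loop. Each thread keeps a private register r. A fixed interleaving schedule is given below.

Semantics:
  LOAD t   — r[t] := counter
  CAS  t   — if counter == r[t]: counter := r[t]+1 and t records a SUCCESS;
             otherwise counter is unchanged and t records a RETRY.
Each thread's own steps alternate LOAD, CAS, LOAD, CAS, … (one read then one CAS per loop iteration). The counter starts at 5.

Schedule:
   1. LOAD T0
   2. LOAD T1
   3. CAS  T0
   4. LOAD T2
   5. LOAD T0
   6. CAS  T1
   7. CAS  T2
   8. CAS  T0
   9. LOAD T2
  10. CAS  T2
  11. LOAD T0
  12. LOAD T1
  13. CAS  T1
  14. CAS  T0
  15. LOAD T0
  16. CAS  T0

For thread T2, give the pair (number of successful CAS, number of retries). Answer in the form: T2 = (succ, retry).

T2 = (2, 0)

#1 T0 reads 5
#2 T1 reads 5
#3 T0 CAS(5→6) writes; counter now 6
#4 T2 reads 6
#5 T0 reads 6
#6 T1 CAS(5→6) fails; counter now 6
#7 T2 CAS(6→7) writes; counter now 7
#8 T0 CAS(6→7) fails; counter now 7
#9 T2 reads 7
#10 T2 CAS(7→8) writes; counter now 8
#11 T0 reads 8
#12 T1 reads 8
#13 T1 CAS(8→9) writes; counter now 9
#14 T0 CAS(8→9) fails; counter now 9
#15 T0 reads 9
#16 T0 CAS(9→10) writes; counter now 10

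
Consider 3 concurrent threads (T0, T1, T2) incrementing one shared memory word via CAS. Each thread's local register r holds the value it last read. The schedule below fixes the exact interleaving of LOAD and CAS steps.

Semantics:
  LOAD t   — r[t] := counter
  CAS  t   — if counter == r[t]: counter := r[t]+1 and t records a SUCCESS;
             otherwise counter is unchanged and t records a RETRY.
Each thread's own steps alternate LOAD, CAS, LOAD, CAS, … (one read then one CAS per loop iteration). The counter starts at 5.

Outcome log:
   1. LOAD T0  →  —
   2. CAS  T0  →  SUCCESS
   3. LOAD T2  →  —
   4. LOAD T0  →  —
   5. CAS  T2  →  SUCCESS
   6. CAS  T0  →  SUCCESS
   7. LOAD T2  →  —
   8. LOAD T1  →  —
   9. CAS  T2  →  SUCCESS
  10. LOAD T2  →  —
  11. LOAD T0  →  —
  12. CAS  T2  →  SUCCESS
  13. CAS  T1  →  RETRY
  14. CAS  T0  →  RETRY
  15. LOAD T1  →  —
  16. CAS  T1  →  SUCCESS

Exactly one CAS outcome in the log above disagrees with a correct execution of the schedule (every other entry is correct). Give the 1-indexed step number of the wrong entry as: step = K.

step = 6

Re-executing:
   1) LOAD T0:  M=5  r_T0=5
   2) CAS  T0:  M=6  r_T0=5 ✓
   3) LOAD T2:  M=6  r_T2=6
   4) LOAD T0:  M=6  r_T0=6
   5) CAS  T2:  M=7  r_T2=6 ✓
   6) CAS  T0:  M=7  r_T0=6 ✗
   7) LOAD T2:  M=7  r_T2=7
   8) LOAD T1:  M=7  r_T1=7
   9) CAS  T2:  M=8  r_T2=7 ✓
  10) LOAD T2:  M=8  r_T2=8
  11) LOAD T0:  M=8  r_T0=8
  12) CAS  T2:  M=9  r_T2=8 ✓
  13) CAS  T1:  M=9  r_T1=7 ✗
  14) CAS  T0:  M=9  r_T0=8 ✗
  15) LOAD T1:  M=9  r_T1=9
  16) CAS  T1:  M=10  r_T1=9 ✓
Log disagrees first at step 6.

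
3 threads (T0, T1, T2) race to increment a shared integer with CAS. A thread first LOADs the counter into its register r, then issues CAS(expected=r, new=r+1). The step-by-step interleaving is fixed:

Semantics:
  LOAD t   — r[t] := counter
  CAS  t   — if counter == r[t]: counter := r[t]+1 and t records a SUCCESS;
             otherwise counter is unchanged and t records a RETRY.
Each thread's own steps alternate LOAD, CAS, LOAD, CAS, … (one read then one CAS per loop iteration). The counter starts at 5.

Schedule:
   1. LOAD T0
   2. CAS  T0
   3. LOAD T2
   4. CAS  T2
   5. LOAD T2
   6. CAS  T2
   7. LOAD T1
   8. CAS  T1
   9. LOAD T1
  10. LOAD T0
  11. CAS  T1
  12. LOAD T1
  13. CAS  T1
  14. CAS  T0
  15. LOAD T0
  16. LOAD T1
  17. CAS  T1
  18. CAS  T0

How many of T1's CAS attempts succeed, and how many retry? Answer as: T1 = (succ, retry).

T1 = (4, 0)

1. LOAD T0 → mem=5 r[T0]=5 [LOAD]
2. CAS T0 → mem=6 r[T0]=5 [OK]
3. LOAD T2 → mem=6 r[T2]=6 [LOAD]
4. CAS T2 → mem=7 r[T2]=6 [OK]
5. LOAD T2 → mem=7 r[T2]=7 [LOAD]
6. CAS T2 → mem=8 r[T2]=7 [OK]
7. LOAD T1 → mem=8 r[T1]=8 [LOAD]
8. CAS T1 → mem=9 r[T1]=8 [OK]
9. LOAD T1 → mem=9 r[T1]=9 [LOAD]
10. LOAD T0 → mem=9 r[T0]=9 [LOAD]
11. CAS T1 → mem=10 r[T1]=9 [OK]
12. LOAD T1 → mem=10 r[T1]=10 [LOAD]
13. CAS T1 → mem=11 r[T1]=10 [OK]
14. CAS T0 → mem=11 r[T0]=9 [RETRY]
15. LOAD T0 → mem=11 r[T0]=11 [LOAD]
16. LOAD T1 → mem=11 r[T1]=11 [LOAD]
17. CAS T1 → mem=12 r[T1]=11 [OK]
18. CAS T0 → mem=12 r[T0]=11 [RETRY]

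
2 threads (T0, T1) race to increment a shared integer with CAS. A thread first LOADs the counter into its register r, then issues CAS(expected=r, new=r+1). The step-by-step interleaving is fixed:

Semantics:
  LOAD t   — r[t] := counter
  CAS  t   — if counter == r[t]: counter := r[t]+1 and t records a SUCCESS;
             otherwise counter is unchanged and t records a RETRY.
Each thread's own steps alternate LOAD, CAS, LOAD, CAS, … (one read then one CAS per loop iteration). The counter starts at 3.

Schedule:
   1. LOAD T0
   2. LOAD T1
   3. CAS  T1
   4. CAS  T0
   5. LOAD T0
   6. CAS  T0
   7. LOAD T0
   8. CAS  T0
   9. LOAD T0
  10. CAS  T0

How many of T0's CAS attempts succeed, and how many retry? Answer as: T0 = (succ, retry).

T0 = (3, 1)

T0 LOAD — after: cnt=3, r=3 — load
T1 LOAD — after: cnt=3, r=3 — load
T1 CAS — after: cnt=4, r=3 — ok
T0 CAS — after: cnt=4, r=3 — retry
T0 LOAD — after: cnt=4, r=4 — load
T0 CAS — after: cnt=5, r=4 — ok
T0 LOAD — after: cnt=5, r=5 — load
T0 CAS — after: cnt=6, r=5 — ok
T0 LOAD — after: cnt=6, r=6 — load
T0 CAS — after: cnt=7, r=6 — ok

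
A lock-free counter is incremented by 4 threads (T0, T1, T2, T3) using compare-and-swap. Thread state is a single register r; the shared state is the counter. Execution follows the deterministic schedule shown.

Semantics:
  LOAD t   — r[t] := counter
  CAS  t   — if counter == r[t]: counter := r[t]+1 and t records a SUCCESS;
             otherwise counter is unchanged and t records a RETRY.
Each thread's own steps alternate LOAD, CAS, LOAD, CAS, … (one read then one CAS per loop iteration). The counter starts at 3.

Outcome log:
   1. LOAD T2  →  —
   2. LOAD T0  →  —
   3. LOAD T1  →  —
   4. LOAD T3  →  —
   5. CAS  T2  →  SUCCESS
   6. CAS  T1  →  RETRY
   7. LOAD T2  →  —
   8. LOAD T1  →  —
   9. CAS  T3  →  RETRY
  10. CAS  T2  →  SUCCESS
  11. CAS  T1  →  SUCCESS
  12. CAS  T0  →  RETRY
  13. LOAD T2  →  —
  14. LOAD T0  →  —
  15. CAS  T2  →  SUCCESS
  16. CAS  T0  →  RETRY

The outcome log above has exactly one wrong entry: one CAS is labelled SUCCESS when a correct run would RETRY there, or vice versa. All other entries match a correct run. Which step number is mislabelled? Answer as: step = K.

Correct run:
1. LOAD T2 → mem=3 r[T2]=3 [LOAD]
2. LOAD T0 → mem=3 r[T0]=3 [LOAD]
3. LOAD T1 → mem=3 r[T1]=3 [LOAD]
4. LOAD T3 → mem=3 r[T3]=3 [LOAD]
5. CAS T2 → mem=4 r[T2]=3 [OK]
6. CAS T1 → mem=4 r[T1]=3 [RETRY]
7. LOAD T2 → mem=4 r[T2]=4 [LOAD]
8. LOAD T1 → mem=4 r[T1]=4 [LOAD]
9. CAS T3 → mem=4 r[T3]=3 [RETRY]
10. CAS T2 → mem=5 r[T2]=4 [OK]
11. CAS T1 → mem=5 r[T1]=4 [RETRY]
12. CAS T0 → mem=5 r[T0]=3 [RETRY]
13. LOAD T2 → mem=5 r[T2]=5 [LOAD]
14. LOAD T0 → mem=5 r[T0]=5 [LOAD]
15. CAS T2 → mem=6 r[T2]=5 [OK]
16. CAS T0 → mem=6 r[T0]=5 [RETRY]
Mismatch at 11.

step = 11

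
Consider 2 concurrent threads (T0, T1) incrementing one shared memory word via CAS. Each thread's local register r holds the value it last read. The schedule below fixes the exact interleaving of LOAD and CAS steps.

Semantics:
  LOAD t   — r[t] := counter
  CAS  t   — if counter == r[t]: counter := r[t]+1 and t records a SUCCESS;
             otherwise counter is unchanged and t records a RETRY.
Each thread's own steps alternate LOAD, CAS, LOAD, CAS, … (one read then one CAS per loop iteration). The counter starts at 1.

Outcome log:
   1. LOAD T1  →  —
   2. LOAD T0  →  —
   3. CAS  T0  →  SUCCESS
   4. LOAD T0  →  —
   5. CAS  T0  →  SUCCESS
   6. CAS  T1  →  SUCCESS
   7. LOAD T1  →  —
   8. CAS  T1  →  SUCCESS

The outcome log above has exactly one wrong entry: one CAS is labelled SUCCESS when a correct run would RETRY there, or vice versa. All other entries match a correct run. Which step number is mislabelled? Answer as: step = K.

Re-executing:
[1] T1.load  rd  (counter 1, T1.r 1)
[2] T0.load  rd  (counter 1, T0.r 1)
[3] T0.cas  hit  (counter 2, T0.r 1)
[4] T0.load  rd  (counter 2, T0.r 2)
[5] T0.cas  hit  (counter 3, T0.r 2)
[6] T1.cas  miss  (counter 3, T1.r 1)
[7] T1.load  rd  (counter 3, T1.r 3)
[8] T1.cas  hit  (counter 4, T1.r 3)
Flip is step 6.

step = 6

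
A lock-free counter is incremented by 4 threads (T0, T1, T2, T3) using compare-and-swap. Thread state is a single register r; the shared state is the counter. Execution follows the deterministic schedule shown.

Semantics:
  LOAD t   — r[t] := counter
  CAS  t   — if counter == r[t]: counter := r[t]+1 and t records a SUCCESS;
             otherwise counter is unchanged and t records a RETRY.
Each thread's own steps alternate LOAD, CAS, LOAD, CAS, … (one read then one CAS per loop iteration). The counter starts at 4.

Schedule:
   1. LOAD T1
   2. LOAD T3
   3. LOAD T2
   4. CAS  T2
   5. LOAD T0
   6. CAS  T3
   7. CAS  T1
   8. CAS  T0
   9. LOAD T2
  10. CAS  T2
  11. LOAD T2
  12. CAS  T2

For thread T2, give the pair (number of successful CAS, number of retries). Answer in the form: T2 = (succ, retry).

T2 = (3, 0)

step 1: T1 LOAD ⇒ load; ctr=4 reg=4
step 2: T3 LOAD ⇒ load; ctr=4 reg=4
step 3: T2 LOAD ⇒ load; ctr=4 reg=4
step 4: T2 CAS ⇒ ok; ctr=5 reg=4
step 5: T0 LOAD ⇒ load; ctr=5 reg=5
step 6: T3 CAS ⇒ retry; ctr=5 reg=4
step 7: T1 CAS ⇒ retry; ctr=5 reg=4
step 8: T0 CAS ⇒ ok; ctr=6 reg=5
step 9: T2 LOAD ⇒ load; ctr=6 reg=6
step 10: T2 CAS ⇒ ok; ctr=7 reg=6
step 11: T2 LOAD ⇒ load; ctr=7 reg=7
step 12: T2 CAS ⇒ ok; ctr=8 reg=7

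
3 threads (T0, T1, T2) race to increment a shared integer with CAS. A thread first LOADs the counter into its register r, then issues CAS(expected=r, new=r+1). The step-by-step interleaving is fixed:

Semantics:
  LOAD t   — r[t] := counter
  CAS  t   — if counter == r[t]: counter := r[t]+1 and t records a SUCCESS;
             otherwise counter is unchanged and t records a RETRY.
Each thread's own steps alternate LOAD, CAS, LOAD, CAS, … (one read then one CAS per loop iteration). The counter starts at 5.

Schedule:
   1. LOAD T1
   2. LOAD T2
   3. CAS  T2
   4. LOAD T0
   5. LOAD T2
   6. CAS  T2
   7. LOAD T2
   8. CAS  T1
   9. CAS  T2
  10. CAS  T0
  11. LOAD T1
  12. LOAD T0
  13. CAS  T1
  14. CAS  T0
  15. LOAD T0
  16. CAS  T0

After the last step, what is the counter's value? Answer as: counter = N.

counter = 10

T1 LOAD — after: cnt=5, r=5 — load
T2 LOAD — after: cnt=5, r=5 — load
T2 CAS — after: cnt=6, r=5 — ok
T0 LOAD — after: cnt=6, r=6 — load
T2 LOAD — after: cnt=6, r=6 — load
T2 CAS — after: cnt=7, r=6 — ok
T2 LOAD — after: cnt=7, r=7 — load
T1 CAS — after: cnt=7, r=5 — retry
T2 CAS — after: cnt=8, r=7 — ok
T0 CAS — after: cnt=8, r=6 — retry
T1 LOAD — after: cnt=8, r=8 — load
T0 LOAD — after: cnt=8, r=8 — load
T1 CAS — after: cnt=9, r=8 — ok
T0 CAS — after: cnt=9, r=8 — retry
T0 LOAD — after: cnt=9, r=9 — load
T0 CAS — after: cnt=10, r=9 — ok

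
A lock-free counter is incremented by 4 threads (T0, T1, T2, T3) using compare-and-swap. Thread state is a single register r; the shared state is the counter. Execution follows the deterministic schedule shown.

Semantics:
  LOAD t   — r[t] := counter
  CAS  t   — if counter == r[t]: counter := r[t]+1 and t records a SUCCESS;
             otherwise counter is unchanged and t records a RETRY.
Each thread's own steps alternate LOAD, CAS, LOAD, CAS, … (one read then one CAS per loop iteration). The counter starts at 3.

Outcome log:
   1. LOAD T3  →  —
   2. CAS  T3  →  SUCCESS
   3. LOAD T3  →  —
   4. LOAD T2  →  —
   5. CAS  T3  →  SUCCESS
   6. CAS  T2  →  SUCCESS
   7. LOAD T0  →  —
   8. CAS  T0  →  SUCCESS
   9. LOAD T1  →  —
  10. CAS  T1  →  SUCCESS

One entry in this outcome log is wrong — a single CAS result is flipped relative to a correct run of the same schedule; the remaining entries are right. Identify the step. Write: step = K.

step = 6

Re-executing:
1. LOAD T3 → mem=3 r[T3]=3 [LOAD]
2. CAS T3 → mem=4 r[T3]=3 [OK]
3. LOAD T3 → mem=4 r[T3]=4 [LOAD]
4. LOAD T2 → mem=4 r[T2]=4 [LOAD]
5. CAS T3 → mem=5 r[T3]=4 [OK]
6. CAS T2 → mem=5 r[T2]=4 [RETRY]
7. LOAD T0 → mem=5 r[T0]=5 [LOAD]
8. CAS T0 → mem=6 r[T0]=5 [OK]
9. LOAD T1 → mem=6 r[T1]=6 [LOAD]
10. CAS T1 → mem=7 r[T1]=6 [OK]
Flip is step 6.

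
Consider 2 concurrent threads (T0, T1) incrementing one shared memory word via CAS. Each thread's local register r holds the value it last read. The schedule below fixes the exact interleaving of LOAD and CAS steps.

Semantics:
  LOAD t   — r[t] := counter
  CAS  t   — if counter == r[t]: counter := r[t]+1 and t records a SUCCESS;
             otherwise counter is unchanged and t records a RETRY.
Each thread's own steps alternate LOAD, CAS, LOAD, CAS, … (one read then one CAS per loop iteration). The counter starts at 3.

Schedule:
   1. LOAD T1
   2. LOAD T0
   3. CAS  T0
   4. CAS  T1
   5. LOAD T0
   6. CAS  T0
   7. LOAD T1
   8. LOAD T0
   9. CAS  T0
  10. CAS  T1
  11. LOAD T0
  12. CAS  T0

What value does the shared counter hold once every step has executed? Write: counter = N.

#1 T1 reads 3
#2 T0 reads 3
#3 T0 CAS(3→4) writes; counter now 4
#4 T1 CAS(3→4) fails; counter now 4
#5 T0 reads 4
#6 T0 CAS(4→5) writes; counter now 5
#7 T1 reads 5
#8 T0 reads 5
#9 T0 CAS(5→6) writes; counter now 6
#10 T1 CAS(5→6) fails; counter now 6
#11 T0 reads 6
#12 T0 CAS(6→7) writes; counter now 7

counter = 7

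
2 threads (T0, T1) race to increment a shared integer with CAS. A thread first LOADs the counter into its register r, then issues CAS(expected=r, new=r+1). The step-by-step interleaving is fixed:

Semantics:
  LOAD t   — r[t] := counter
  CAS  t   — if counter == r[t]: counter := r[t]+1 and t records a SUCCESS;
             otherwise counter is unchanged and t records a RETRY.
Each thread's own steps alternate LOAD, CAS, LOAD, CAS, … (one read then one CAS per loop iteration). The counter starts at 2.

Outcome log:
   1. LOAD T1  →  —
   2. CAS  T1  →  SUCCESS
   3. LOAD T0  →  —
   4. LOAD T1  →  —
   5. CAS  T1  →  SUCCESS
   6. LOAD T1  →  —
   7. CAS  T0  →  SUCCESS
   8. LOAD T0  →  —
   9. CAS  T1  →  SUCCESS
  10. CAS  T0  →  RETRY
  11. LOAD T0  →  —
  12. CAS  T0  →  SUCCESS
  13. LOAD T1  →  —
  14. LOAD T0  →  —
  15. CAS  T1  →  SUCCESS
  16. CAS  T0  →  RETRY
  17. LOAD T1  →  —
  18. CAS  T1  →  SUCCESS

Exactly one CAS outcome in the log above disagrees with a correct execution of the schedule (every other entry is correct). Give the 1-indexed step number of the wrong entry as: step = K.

Re-executing:
#1 T1 reads 2
#2 T1 CAS(2→3) writes; counter now 3
#3 T0 reads 3
#4 T1 reads 3
#5 T1 CAS(3→4) writes; counter now 4
#6 T1 reads 4
#7 T0 CAS(3→4) fails; counter now 4
#8 T0 reads 4
#9 T1 CAS(4→5) writes; counter now 5
#10 T0 CAS(4→5) fails; counter now 5
#11 T0 reads 5
#12 T0 CAS(5→6) writes; counter now 6
#13 T1 reads 6
#14 T0 reads 6
#15 T1 CAS(6→7) writes; counter now 7
#16 T0 CAS(6→7) fails; counter now 7
#17 T1 reads 7
#18 T1 CAS(7→8) writes; counter now 8
Mismatch at 7.

step = 7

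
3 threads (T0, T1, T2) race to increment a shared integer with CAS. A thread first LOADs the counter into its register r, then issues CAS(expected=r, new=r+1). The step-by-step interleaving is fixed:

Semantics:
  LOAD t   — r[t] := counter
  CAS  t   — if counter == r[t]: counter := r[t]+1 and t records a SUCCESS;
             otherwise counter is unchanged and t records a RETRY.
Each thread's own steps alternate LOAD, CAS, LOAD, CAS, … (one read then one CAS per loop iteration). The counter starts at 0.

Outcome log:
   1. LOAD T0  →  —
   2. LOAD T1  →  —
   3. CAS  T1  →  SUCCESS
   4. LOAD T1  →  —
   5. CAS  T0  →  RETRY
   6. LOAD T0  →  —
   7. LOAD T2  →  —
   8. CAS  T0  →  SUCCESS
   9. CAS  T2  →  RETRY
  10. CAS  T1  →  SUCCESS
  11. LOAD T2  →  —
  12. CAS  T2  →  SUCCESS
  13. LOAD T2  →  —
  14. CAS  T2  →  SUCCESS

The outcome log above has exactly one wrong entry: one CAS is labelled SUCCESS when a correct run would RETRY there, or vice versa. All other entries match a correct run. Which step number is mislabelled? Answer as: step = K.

step = 10

Reference trace:
step 1: T0 LOAD ⇒ load; ctr=0 reg=0
step 2: T1 LOAD ⇒ load; ctr=0 reg=0
step 3: T1 CAS ⇒ ok; ctr=1 reg=0
step 4: T1 LOAD ⇒ load; ctr=1 reg=1
step 5: T0 CAS ⇒ retry; ctr=1 reg=0
step 6: T0 LOAD ⇒ load; ctr=1 reg=1
step 7: T2 LOAD ⇒ load; ctr=1 reg=1
step 8: T0 CAS ⇒ ok; ctr=2 reg=1
step 9: T2 CAS ⇒ retry; ctr=2 reg=1
step 10: T1 CAS ⇒ retry; ctr=2 reg=1
step 11: T2 LOAD ⇒ load; ctr=2 reg=2
step 12: T2 CAS ⇒ ok; ctr=3 reg=2
step 13: T2 LOAD ⇒ load; ctr=3 reg=3
step 14: T2 CAS ⇒ ok; ctr=4 reg=3
Log disagrees first at step 10.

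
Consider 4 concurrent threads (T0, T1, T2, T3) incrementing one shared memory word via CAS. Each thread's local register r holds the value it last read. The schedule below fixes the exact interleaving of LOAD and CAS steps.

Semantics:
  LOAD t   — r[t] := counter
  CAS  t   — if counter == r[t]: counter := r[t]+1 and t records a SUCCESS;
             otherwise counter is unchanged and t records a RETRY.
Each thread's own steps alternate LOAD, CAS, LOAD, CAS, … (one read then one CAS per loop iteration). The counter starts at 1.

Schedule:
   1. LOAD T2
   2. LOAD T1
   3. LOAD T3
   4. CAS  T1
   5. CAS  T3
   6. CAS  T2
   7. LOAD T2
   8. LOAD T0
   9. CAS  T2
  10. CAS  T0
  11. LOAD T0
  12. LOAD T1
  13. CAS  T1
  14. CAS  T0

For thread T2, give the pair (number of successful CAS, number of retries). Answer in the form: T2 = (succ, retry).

T2 = (1, 1)

step 1: T2 LOAD ⇒ load; ctr=1 reg=1
step 2: T1 LOAD ⇒ load; ctr=1 reg=1
step 3: T3 LOAD ⇒ load; ctr=1 reg=1
step 4: T1 CAS ⇒ ok; ctr=2 reg=1
step 5: T3 CAS ⇒ retry; ctr=2 reg=1
step 6: T2 CAS ⇒ retry; ctr=2 reg=1
step 7: T2 LOAD ⇒ load; ctr=2 reg=2
step 8: T0 LOAD ⇒ load; ctr=2 reg=2
step 9: T2 CAS ⇒ ok; ctr=3 reg=2
step 10: T0 CAS ⇒ retry; ctr=3 reg=2
step 11: T0 LOAD ⇒ load; ctr=3 reg=3
step 12: T1 LOAD ⇒ load; ctr=3 reg=3
step 13: T1 CAS ⇒ ok; ctr=4 reg=3
step 14: T0 CAS ⇒ retry; ctr=4 reg=3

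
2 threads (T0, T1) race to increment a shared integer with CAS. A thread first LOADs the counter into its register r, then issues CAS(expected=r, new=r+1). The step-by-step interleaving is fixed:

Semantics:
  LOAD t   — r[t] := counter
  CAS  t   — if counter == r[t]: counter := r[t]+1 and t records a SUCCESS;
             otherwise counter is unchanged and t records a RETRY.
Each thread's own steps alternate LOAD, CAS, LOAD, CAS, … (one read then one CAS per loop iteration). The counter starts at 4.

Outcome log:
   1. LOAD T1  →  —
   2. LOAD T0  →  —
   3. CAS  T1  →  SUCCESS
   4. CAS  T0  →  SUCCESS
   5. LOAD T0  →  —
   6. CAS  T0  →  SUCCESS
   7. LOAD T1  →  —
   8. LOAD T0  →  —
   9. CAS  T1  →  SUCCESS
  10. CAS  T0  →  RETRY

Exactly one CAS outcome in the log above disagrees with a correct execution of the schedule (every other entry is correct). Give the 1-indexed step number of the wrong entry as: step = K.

Correct run:
#1 T1 reads 4
#2 T0 reads 4
#3 T1 CAS(4→5) writes; counter now 5
#4 T0 CAS(4→5) fails; counter now 5
#5 T0 reads 5
#6 T0 CAS(5→6) writes; counter now 6
#7 T1 reads 6
#8 T0 reads 6
#9 T1 CAS(6→7) writes; counter now 7
#10 T0 CAS(6→7) fails; counter now 7
Flip is step 4.

step = 4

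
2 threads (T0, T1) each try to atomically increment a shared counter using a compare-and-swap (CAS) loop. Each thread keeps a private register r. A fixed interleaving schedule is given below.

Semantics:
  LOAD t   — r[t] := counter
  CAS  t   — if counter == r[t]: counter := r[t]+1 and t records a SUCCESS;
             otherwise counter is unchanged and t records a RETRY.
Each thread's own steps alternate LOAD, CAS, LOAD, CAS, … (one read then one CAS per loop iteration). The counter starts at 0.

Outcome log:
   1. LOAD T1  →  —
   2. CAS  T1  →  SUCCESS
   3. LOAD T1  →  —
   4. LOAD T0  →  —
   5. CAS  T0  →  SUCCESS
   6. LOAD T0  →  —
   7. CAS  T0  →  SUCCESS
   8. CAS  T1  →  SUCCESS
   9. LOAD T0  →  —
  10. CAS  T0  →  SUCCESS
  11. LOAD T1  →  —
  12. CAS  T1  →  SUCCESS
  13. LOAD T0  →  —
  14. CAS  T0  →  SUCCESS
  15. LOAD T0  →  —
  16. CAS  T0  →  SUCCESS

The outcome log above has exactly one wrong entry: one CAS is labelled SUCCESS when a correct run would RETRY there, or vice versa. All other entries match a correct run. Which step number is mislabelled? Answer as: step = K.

Re-executing:
T1 LOAD — after: cnt=0, r=0 — load
T1 CAS — after: cnt=1, r=0 — ok
T1 LOAD — after: cnt=1, r=1 — load
T0 LOAD — after: cnt=1, r=1 — load
T0 CAS — after: cnt=2, r=1 — ok
T0 LOAD — after: cnt=2, r=2 — load
T0 CAS — after: cnt=3, r=2 — ok
T1 CAS — after: cnt=3, r=1 — retry
T0 LOAD — after: cnt=3, r=3 — load
T0 CAS — after: cnt=4, r=3 — ok
T1 LOAD — after: cnt=4, r=4 — load
T1 CAS — after: cnt=5, r=4 — ok
T0 LOAD — after: cnt=5, r=5 — load
T0 CAS — after: cnt=6, r=5 — ok
T0 LOAD — after: cnt=6, r=6 — load
T0 CAS — after: cnt=7, r=6 — ok
Mismatch at 8.

step = 8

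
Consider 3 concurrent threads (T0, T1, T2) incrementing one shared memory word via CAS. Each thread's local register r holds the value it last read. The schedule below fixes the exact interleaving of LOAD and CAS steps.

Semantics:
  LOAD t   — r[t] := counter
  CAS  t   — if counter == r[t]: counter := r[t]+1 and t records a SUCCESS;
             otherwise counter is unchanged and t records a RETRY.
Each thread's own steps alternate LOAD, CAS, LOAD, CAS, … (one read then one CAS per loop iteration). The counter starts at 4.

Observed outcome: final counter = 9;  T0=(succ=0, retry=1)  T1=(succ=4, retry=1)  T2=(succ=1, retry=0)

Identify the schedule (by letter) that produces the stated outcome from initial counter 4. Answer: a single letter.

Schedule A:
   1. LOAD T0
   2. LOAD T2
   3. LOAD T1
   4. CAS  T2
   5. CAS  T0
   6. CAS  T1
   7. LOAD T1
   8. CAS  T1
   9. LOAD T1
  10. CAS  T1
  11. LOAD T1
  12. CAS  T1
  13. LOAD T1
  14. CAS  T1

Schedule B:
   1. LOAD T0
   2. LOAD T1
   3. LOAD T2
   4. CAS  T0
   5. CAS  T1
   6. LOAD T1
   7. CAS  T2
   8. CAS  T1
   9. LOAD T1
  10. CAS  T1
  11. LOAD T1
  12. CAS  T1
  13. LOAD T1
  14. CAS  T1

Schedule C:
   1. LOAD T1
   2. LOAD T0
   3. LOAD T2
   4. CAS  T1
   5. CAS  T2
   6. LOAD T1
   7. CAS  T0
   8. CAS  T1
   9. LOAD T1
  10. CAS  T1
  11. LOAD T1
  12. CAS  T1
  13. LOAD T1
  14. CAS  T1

Tracing schedule A:
T0 LOAD — after: cnt=4, r=4 — load
T2 LOAD — after: cnt=4, r=4 — load
T1 LOAD — after: cnt=4, r=4 — load
T2 CAS — after: cnt=5, r=4 — ok
T0 CAS — after: cnt=5, r=4 — retry
T1 CAS — after: cnt=5, r=4 — retry
T1 LOAD — after: cnt=5, r=5 — load
T1 CAS — after: cnt=6, r=5 — ok
T1 LOAD — after: cnt=6, r=6 — load
T1 CAS — after: cnt=7, r=6 — ok
T1 LOAD — after: cnt=7, r=7 — load
T1 CAS — after: cnt=8, r=7 — ok
T1 LOAD — after: cnt=8, r=8 — load
T1 CAS — after: cnt=9, r=8 — ok

A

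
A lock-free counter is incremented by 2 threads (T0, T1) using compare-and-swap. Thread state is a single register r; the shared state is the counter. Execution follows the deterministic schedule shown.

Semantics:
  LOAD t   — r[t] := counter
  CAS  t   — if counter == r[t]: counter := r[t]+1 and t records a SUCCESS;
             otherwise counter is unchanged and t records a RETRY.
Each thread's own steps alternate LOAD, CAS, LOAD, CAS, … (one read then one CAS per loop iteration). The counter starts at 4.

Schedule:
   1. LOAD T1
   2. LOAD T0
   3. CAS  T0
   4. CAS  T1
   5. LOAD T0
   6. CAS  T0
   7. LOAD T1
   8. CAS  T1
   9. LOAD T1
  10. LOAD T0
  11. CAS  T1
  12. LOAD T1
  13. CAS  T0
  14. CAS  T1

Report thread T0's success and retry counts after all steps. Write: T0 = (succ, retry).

T1 LOAD — after: cnt=4, r=4 — load
T0 LOAD — after: cnt=4, r=4 — load
T0 CAS — after: cnt=5, r=4 — ok
T1 CAS — after: cnt=5, r=4 — retry
T0 LOAD — after: cnt=5, r=5 — load
T0 CAS — after: cnt=6, r=5 — ok
T1 LOAD — after: cnt=6, r=6 — load
T1 CAS — after: cnt=7, r=6 — ok
T1 LOAD — after: cnt=7, r=7 — load
T0 LOAD — after: cnt=7, r=7 — load
T1 CAS — after: cnt=8, r=7 — ok
T1 LOAD — after: cnt=8, r=8 — load
T0 CAS — after: cnt=8, r=7 — retry
T1 CAS — after: cnt=9, r=8 — ok

T0 = (2, 1)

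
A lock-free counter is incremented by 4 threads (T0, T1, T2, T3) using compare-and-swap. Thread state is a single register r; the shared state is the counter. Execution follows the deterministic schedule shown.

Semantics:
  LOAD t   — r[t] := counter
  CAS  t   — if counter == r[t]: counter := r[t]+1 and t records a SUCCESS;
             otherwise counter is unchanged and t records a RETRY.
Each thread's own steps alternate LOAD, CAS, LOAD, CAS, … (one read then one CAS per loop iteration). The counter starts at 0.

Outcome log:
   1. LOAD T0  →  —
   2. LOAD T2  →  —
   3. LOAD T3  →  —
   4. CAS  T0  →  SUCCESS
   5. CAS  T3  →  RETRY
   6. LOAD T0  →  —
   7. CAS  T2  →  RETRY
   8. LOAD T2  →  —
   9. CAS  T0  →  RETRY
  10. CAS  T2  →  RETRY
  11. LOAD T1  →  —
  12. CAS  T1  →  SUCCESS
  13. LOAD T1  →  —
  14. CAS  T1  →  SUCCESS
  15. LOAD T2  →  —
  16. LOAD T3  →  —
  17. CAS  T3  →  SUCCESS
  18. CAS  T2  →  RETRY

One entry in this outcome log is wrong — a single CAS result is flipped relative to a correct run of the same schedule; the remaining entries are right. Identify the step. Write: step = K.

step = 9

Reference trace:
T0 LOAD — after: cnt=0, r=0 — load
T2 LOAD — after: cnt=0, r=0 — load
T3 LOAD — after: cnt=0, r=0 — load
T0 CAS — after: cnt=1, r=0 — ok
T3 CAS — after: cnt=1, r=0 — retry
T0 LOAD — after: cnt=1, r=1 — load
T2 CAS — after: cnt=1, r=0 — retry
T2 LOAD — after: cnt=1, r=1 — load
T0 CAS — after: cnt=2, r=1 — ok
T2 CAS — after: cnt=2, r=1 — retry
T1 LOAD — after: cnt=2, r=2 — load
T1 CAS — after: cnt=3, r=2 — ok
T1 LOAD — after: cnt=3, r=3 — load
T1 CAS — after: cnt=4, r=3 — ok
T2 LOAD — after: cnt=4, r=4 — load
T3 LOAD — after: cnt=4, r=4 — load
T3 CAS — after: cnt=5, r=4 — ok
T2 CAS — after: cnt=5, r=4 — retry
Flip is step 9.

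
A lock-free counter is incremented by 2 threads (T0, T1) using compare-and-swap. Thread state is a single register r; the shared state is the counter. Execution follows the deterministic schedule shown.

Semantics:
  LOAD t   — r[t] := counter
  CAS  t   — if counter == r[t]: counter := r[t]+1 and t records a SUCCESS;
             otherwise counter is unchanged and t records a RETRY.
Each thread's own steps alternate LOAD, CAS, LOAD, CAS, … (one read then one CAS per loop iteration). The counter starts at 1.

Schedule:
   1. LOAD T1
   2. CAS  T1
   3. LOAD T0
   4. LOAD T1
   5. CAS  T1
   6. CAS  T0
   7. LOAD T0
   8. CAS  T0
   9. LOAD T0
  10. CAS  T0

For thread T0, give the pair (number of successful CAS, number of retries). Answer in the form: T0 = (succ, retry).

T0 = (2, 1)

   1) LOAD T1:  M=1  r_T1=1
   2) CAS  T1:  M=2  r_T1=1 ✓
   3) LOAD T0:  M=2  r_T0=2
   4) LOAD T1:  M=2  r_T1=2
   5) CAS  T1:  M=3  r_T1=2 ✓
   6) CAS  T0:  M=3  r_T0=2 ✗
   7) LOAD T0:  M=3  r_T0=3
   8) CAS  T0:  M=4  r_T0=3 ✓
   9) LOAD T0:  M=4  r_T0=4
  10) CAS  T0:  M=5  r_T0=4 ✓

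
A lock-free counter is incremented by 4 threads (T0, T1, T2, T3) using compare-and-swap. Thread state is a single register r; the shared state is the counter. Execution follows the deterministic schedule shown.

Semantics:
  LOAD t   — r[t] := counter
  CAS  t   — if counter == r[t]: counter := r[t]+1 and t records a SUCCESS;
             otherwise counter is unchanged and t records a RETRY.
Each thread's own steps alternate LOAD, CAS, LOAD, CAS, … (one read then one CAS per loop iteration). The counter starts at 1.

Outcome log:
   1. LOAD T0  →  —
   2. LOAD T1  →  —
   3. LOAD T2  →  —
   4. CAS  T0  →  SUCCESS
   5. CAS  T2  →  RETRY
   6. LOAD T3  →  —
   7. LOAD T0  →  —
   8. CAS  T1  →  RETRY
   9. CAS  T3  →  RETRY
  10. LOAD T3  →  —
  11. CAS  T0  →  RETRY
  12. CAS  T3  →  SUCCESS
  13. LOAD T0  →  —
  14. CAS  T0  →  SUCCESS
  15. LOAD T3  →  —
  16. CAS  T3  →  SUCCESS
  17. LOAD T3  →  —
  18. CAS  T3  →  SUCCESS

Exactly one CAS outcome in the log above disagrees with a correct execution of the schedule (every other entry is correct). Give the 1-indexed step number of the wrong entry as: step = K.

Correct run:
#1 T0 reads 1
#2 T1 reads 1
#3 T2 reads 1
#4 T0 CAS(1→2) writes; counter now 2
#5 T2 CAS(1→2) fails; counter now 2
#6 T3 reads 2
#7 T0 reads 2
#8 T1 CAS(1→2) fails; counter now 2
#9 T3 CAS(2→3) writes; counter now 3
#10 T3 reads 3
#11 T0 CAS(2→3) fails; counter now 3
#12 T3 CAS(3→4) writes; counter now 4
#13 T0 reads 4
#14 T0 CAS(4→5) writes; counter now 5
#15 T3 reads 5
#16 T3 CAS(5→6) writes; counter now 6
#17 T3 reads 6
#18 T3 CAS(6→7) writes; counter now 7
Log disagrees first at step 9.

step = 9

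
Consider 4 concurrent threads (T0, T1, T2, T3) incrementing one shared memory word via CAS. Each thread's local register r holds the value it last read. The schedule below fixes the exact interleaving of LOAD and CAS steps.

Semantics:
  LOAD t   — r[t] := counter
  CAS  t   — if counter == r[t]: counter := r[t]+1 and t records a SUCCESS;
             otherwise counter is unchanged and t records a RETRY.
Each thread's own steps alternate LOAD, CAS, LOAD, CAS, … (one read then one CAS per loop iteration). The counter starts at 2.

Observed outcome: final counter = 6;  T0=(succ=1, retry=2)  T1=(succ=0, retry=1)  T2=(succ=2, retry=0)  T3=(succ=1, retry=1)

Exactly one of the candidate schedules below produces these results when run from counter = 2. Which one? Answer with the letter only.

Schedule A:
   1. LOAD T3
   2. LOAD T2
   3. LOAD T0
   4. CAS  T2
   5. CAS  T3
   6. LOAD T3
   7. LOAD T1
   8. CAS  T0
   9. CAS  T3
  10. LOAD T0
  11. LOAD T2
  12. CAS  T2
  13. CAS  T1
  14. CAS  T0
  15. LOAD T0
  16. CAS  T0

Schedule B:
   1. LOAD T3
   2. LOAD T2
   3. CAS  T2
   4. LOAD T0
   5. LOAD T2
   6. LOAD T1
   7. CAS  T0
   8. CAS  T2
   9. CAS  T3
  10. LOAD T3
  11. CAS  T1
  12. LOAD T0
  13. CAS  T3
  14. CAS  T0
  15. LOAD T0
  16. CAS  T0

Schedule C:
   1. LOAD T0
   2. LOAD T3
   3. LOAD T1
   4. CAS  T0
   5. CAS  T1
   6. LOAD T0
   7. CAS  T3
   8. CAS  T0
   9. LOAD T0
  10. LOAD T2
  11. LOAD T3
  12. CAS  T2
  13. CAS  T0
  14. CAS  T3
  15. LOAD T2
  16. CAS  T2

Run A:
step 1: T3 LOAD ⇒ load; ctr=2 reg=2
step 2: T2 LOAD ⇒ load; ctr=2 reg=2
step 3: T0 LOAD ⇒ load; ctr=2 reg=2
step 4: T2 CAS ⇒ ok; ctr=3 reg=2
step 5: T3 CAS ⇒ retry; ctr=3 reg=2
step 6: T3 LOAD ⇒ load; ctr=3 reg=3
step 7: T1 LOAD ⇒ load; ctr=3 reg=3
step 8: T0 CAS ⇒ retry; ctr=3 reg=2
step 9: T3 CAS ⇒ ok; ctr=4 reg=3
step 10: T0 LOAD ⇒ load; ctr=4 reg=4
step 11: T2 LOAD ⇒ load; ctr=4 reg=4
step 12: T2 CAS ⇒ ok; ctr=5 reg=4
step 13: T1 CAS ⇒ retry; ctr=5 reg=3
step 14: T0 CAS ⇒ retry; ctr=5 reg=4
step 15: T0 LOAD ⇒ load; ctr=5 reg=5
step 16: T0 CAS ⇒ ok; ctr=6 reg=5

A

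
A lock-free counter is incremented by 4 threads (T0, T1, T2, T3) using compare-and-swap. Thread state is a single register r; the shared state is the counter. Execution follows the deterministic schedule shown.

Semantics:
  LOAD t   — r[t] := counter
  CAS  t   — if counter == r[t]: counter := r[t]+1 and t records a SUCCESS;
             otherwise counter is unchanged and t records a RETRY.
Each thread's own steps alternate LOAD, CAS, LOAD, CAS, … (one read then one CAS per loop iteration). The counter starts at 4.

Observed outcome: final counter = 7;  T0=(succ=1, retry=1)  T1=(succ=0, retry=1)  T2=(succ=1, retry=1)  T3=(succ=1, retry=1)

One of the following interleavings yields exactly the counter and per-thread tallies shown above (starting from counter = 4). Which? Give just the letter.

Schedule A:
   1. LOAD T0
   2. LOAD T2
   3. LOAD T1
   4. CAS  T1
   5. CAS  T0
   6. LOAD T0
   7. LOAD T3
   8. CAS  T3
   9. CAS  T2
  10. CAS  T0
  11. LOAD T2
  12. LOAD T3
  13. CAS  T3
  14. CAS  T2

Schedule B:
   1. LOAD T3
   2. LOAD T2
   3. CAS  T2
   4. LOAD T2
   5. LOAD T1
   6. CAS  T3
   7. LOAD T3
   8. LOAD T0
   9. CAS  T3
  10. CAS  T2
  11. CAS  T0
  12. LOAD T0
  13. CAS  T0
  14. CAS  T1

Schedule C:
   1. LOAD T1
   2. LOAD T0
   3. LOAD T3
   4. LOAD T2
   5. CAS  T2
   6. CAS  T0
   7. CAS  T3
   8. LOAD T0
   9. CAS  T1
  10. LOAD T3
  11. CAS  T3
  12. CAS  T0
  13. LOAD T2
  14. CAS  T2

B

Simulating candidate B:
1. LOAD T3 → mem=4 r[T3]=4 [LOAD]
2. LOAD T2 → mem=4 r[T2]=4 [LOAD]
3. CAS T2 → mem=5 r[T2]=4 [OK]
4. LOAD T2 → mem=5 r[T2]=5 [LOAD]
5. LOAD T1 → mem=5 r[T1]=5 [LOAD]
6. CAS T3 → mem=5 r[T3]=4 [RETRY]
7. LOAD T3 → mem=5 r[T3]=5 [LOAD]
8. LOAD T0 → mem=5 r[T0]=5 [LOAD]
9. CAS T3 → mem=6 r[T3]=5 [OK]
10. CAS T2 → mem=6 r[T2]=5 [RETRY]
11. CAS T0 → mem=6 r[T0]=5 [RETRY]
12. LOAD T0 → mem=6 r[T0]=6 [LOAD]
13. CAS T0 → mem=7 r[T0]=6 [OK]
14. CAS T1 → mem=7 r[T1]=5 [RETRY]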